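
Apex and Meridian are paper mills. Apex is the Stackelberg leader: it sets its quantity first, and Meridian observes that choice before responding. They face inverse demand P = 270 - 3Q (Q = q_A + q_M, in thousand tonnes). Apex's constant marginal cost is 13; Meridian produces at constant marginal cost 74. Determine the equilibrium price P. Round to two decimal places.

Solve by backward induction. Given q_A, the follower Meridian maximises π_M = (270 - 3q_A - 3q_M)q_M - 74q_M.
Setting the follower's marginal profit to zero, 196 - 3q_A - 6q_M = 0, i.e. q_M = (196 - 3q_A)/6.
The leader anticipates this reaction. Substituting into P = 270 - 3Q gives P = 172 - (3/2)q_A, so π_A = (172 - (3/2)q_A)q_A - 13q_A.
Leader FOC: 159 - 3q_A = 0, so q_A = 53.
Then q_M = (196 - 3·53)/6 = 37/6.
Total output Q = 355/6, so price P = 270 - 3·(355/6) = 185/2.

92.50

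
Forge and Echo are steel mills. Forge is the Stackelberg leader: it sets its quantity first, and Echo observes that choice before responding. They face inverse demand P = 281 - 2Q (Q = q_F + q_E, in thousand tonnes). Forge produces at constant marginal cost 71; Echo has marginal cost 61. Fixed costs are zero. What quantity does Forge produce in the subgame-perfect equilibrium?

Solve by backward induction. Given q_F, the follower Echo maximises π_E = (281 - 2q_F - 2q_E)q_E - 61q_E.
∂π_E/∂q_E = 220 - 2q_F - 4q_E = 0 gives the reaction function q_E = (220 - 2q_F)/4.
Forge substitutes q_E(q_F) into its own profit: π_F = q_F(281 - 2q_F - (220 - 2q_F)/2) - 71q_F = (171 - q_F)q_F - 71q_F.
The leader's first-order condition 100 - 2q_F = 0 yields q_F = 50.
Then q_E = (220 - 2·50)/4 = 30.

50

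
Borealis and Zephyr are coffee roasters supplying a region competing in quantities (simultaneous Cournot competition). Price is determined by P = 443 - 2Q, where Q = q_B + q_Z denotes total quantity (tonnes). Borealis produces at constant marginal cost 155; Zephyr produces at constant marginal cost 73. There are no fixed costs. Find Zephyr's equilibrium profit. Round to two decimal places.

11350.22

Borealis's profit: π_B = (443 - 2Q)q_B - (155q_B). Setting ∂π_B/∂q_B = 0: 288 - 4q_B - 2(q_Z) = 0.
Zephyr's profit: π_Z = (443 - 2Q)q_Z - (73q_Z). Setting ∂π_Z/∂q_Z = 0: 370 - 4q_Z - 2(q_B) = 0.
Best responses: q_B = (288 - 2q_Z)/4, q_Z = (370 - 2q_B)/4.
Solving the pair: q_B = 103/3, q_Z = 226/3.
Price P = 443 - 2·(329/3) = 671/3.
Zephyr's profit: (671/3 - 73)·(226/3) = 11350.2222.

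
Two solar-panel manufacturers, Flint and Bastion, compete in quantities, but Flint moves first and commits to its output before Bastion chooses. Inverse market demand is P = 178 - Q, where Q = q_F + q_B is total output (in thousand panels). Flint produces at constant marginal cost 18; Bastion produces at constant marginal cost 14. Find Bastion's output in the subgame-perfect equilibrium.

43

The follower Bastion best-responds to any q_F: π_B = (178 - Q)q_B - 14q_B.
Follower FOC: 164 - q_F - 2q_B = 0, so q_B(q_F) = (164 - q_F)/2.
Flint substitutes q_B(q_F) into its own profit: π_F = q_F(178 - q_F - (164 - q_F)/2) - 18q_F = (96 - (1/2)q_F)q_F - 18q_F.
Maximising: ∂π_F/∂q_F = 78 - q_F = 0, giving q_F = 78.
Then q_B = (164 - 78)/2 = 43.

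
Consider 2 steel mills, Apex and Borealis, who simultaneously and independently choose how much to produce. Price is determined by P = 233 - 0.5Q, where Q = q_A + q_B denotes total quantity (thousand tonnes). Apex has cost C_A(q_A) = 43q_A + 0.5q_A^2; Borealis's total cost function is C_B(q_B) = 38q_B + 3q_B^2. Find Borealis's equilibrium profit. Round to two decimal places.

Apex's profit: π_A = (233 - 0.5Q)q_A - (43q_A + (1/2)q_A²). Setting ∂π_A/∂q_A = 0: 190 - 2q_A - (1/2)(q_B) = 0.
Borealis's profit: π_B = (233 - 0.5Q)q_B - (38q_B + 3q_B²). Setting ∂π_B/∂q_B = 0: 195 - 7q_B - (1/2)(q_A) = 0.
So q_A = (190 - (1/2)q_B)/2 and q_B = (195 - (1/2)q_A)/7.
Solving the pair: q_A = 986/11, q_B = 236/11.
Price P = 233 - (1/2)·(1222/11) = 1952/11.
Borealis's profit: (1952/11)·(236/11) - 38·(236/11) - 3(236/11)² = 1611.0413.

1611.04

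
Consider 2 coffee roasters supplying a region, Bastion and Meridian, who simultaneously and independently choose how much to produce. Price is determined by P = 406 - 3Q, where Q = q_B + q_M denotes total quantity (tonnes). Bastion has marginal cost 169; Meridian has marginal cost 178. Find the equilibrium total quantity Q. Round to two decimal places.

Bastion's profit: π_B = (406 - 3Q)q_B - (169q_B). Setting ∂π_B/∂q_B = 0: 237 - 6q_B - 3(q_M) = 0.
Meridian's profit: π_M = (406 - 3Q)q_M - (178q_M). Setting ∂π_M/∂q_M = 0: 228 - 6q_M - 3(q_B) = 0.
Rearranging gives the reaction functions q_B = (237 - 3q_M)/6 and q_M = (228 - 3q_B)/6.
Solving the pair: q_B = 82/3, q_M = 73/3.
Total output Q = 82/3 + 73/3 = 155/3.

51.67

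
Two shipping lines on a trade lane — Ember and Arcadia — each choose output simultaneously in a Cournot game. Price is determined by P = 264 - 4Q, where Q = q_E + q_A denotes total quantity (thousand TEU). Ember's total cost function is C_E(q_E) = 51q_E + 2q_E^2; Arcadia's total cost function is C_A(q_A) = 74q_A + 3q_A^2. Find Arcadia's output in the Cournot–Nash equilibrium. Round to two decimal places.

9.39

Ember's profit: π_E = (264 - 4Q)q_E - (51q_E + 2q_E²). Setting ∂π_E/∂q_E = 0: 213 - 12q_E - 4(q_A) = 0.
Arcadia's first-order condition: 190 - 14q_A - 4(q_E) = 0.
So q_E = (213 - 4q_A)/12 and q_A = (190 - 4q_E)/14.
Solving the pair: q_E = 1111/76, q_A = 357/38.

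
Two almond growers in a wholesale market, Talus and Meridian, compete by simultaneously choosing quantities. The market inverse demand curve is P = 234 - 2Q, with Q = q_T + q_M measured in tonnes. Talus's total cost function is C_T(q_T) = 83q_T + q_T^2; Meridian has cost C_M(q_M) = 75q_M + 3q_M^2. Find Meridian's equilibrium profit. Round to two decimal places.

Talus's profit: π_T = (234 - 2Q)q_T - (83q_T + q_T²). Setting ∂π_T/∂q_T = 0: 151 - 6q_T - 2(q_M) = 0.
Meridian's first-order condition: 159 - 10q_M - 2(q_T) = 0.
Rearranging gives the reaction functions q_T = (151 - 2q_M)/6 and q_M = (159 - 2q_T)/10.
Substituting one into the other gives q_T = 149/7 and q_M = 163/14.
Price P = 234 - 2·(461/14) = 1177/7.
Meridian's profit: (1177/7)·(163/14) - 75·(163/14) - 3(163/14)² = 677.7806.

677.78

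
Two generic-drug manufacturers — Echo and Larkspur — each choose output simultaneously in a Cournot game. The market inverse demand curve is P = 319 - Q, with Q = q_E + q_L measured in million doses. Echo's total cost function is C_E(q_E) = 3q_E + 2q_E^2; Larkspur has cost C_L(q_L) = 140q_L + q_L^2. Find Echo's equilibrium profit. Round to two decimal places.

6676.13

Echo's profit: π_E = (319 - Q)q_E - (3q_E + 2q_E²). Setting ∂π_E/∂q_E = 0: 316 - 6q_E - (q_L) = 0.
Larkspur's profit: π_L = (319 - Q)q_L - (140q_L + q_L²). Setting ∂π_L/∂q_L = 0: 179 - 4q_L - (q_E) = 0.
Best responses: q_E = (316 - q_L)/6, q_L = (179 - q_E)/4.
Solving the pair: q_E = 1085/23, q_L = 758/23.
Price P = 319 - 1843/23 = 238.8696.
Echo's profit: 238.8696·(1085/23) - 3·(1085/23) - 2(1085/23)² = 6676.1342.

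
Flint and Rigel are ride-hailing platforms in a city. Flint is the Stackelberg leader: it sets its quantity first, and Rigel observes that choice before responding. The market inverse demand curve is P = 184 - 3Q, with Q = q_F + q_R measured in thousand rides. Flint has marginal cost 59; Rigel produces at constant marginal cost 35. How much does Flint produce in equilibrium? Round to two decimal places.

16.83

The follower Rigel best-responds to any q_F: π_R = (184 - 3Q)q_R - 35q_R.
∂π_R/∂q_R = 149 - 3q_F - 6q_R = 0 gives the reaction function q_R = (149 - 3q_F)/6.
Flint substitutes q_R(q_F) into its own profit: π_F = q_F(184 - 3q_F - (149 - 3q_F)/2) - 59q_F = (219/2 - (3/2)q_F)q_F - 59q_F.
The leader's first-order condition 101/2 - 3q_F = 0 yields q_F = 101/6.
Then q_R = (149 - 3·(101/6))/6 = 197/12.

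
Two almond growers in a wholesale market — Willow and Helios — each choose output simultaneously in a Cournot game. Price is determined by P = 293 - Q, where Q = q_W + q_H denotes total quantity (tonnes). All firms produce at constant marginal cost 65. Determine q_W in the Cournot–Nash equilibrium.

A representative firm's profit is π_i = q_i(293 - Q) - 65q_i.
Setting ∂π_i/∂q_i = 0 with rivals' quantities fixed: 228 - 2q_i - q_j = 0.
With identical firms every q_j equals q_i, so q_j = q_i and 228 = 3q_i, giving q_i = 76.

76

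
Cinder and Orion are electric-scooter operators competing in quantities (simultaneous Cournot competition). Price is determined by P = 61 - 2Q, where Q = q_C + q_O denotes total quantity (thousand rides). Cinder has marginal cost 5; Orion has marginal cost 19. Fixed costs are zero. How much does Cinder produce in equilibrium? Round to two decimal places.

11.67

Cinder's profit: π_C = (61 - 2Q)q_C - (5q_C). Setting ∂π_C/∂q_C = 0: 56 - 4q_C - 2(q_O) = 0.
Orion's first-order condition: 42 - 4q_O - 2(q_C) = 0.
Best responses: q_C = (56 - 2q_O)/4, q_O = (42 - 2q_C)/4.
Substituting one into the other gives q_C = 35/3 and q_O = 14/3.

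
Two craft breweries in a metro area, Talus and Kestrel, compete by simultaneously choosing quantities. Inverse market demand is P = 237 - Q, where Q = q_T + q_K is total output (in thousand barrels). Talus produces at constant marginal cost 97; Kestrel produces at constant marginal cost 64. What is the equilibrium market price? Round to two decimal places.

132.67

Talus's profit: π_T = (237 - Q)q_T - (97q_T). Setting ∂π_T/∂q_T = 0: 140 - 2q_T - (q_K) = 0.
Kestrel's first-order condition: 173 - 2q_K - (q_T) = 0.
So q_T = (140 - q_K)/2 and q_K = (173 - q_T)/2.
Solving the pair: q_T = 107/3, q_K = 206/3.
Total output Q = 313/3, so price P = 237 - 313/3 = 398/3.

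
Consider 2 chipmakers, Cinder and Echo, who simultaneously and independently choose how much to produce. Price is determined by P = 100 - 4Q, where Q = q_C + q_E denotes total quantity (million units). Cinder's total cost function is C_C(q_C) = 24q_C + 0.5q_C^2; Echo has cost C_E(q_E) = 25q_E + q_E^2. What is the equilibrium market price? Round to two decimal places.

Cinder's profit: π_C = (100 - 4Q)q_C - (24q_C + (1/2)q_C²). Setting ∂π_C/∂q_C = 0: 76 - 9q_C - 4(q_E) = 0.
Echo's profit: π_E = (100 - 4Q)q_E - (25q_E + q_E²). Setting ∂π_E/∂q_E = 0: 75 - 10q_E - 4(q_C) = 0.
Rearranging gives the reaction functions q_C = (76 - 4q_E)/9 and q_E = (75 - 4q_C)/10.
Substituting one into the other gives q_C = 230/37 and q_E = 371/74.
Total output Q = 831/74, so price P = 100 - 4·(831/74) = 55.0811.

55.08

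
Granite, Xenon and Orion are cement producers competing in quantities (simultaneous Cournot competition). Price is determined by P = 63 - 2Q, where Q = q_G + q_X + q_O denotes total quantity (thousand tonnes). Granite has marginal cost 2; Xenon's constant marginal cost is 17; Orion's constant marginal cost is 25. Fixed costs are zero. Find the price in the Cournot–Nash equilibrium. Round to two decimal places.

Granite's profit: π_G = (63 - 2Q)q_G - (2q_G). Setting ∂π_G/∂q_G = 0: 61 - 4q_G - 2(q_X + q_O) = 0.
Xenon's profit: π_X = (63 - 2Q)q_X - (17q_X). Setting ∂π_X/∂q_X = 0: 46 - 4q_X - 2(q_G + q_O) = 0.
Orion's first-order condition: 38 - 4q_O - 2(q_G + q_X) = 0.
Adding the 3 first-order conditions: 145 − 8Q = 0, so Q = 145/8.
Back-substituting: q_G = (61 − 145/4)/2 = 99/8, q_X = (46 − 145/4)/2 = 39/8, q_O = (38 − 145/4)/2 = 7/8.
Total output Q = 145/8, so price P = 63 - 2·(145/8) = 107/4.

26.75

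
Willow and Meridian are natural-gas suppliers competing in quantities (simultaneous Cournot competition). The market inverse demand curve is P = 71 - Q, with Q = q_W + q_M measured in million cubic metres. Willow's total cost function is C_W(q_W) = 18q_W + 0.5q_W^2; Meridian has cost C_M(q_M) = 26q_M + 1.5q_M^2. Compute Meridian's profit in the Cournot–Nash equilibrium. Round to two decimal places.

Willow's profit: π_W = (71 - Q)q_W - (18q_W + (1/2)q_W²). Setting ∂π_W/∂q_W = 0: 53 - 3q_W - (q_M) = 0.
Meridian's profit: π_M = (71 - Q)q_M - (26q_M + (3/2)q_M²). Setting ∂π_M/∂q_M = 0: 45 - 5q_M - (q_W) = 0.
Rearranging gives the reaction functions q_W = (53 - q_M)/3 and q_M = (45 - q_W)/5.
Substituting one into the other gives q_W = 110/7 and q_M = 41/7.
Price P = 71 - 151/7 = 346/7.
Meridian's profit: (346/7)·(41/7) - 26·(41/7) - (3/2)(41/7)² = 85.7653.

85.77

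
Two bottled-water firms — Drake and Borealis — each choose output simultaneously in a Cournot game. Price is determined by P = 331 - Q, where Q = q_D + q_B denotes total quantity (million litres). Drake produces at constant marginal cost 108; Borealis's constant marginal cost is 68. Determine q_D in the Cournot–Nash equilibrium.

61

Drake's profit: π_D = (331 - Q)q_D - (108q_D). Setting ∂π_D/∂q_D = 0: 223 - 2q_D - (q_B) = 0.
Borealis's profit: π_B = (331 - Q)q_B - (68q_B). Setting ∂π_B/∂q_B = 0: 263 - 2q_B - (q_D) = 0.
Best responses: q_D = (223 - q_B)/2, q_B = (263 - q_D)/2.
Substituting one into the other gives q_D = 61 and q_B = 101.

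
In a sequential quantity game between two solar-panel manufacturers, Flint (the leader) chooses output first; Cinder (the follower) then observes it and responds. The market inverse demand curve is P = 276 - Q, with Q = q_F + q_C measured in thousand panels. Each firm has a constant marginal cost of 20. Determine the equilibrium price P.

The follower Cinder best-responds to any q_F: π_C = (276 - Q)q_C - 20q_C.
Follower FOC: 256 - q_F - 2q_C = 0, so q_C(q_F) = (256 - q_F)/2.
The leader anticipates this reaction. Substituting into P = 276 - Q gives P = 148 - (1/2)q_F, so π_F = (148 - (1/2)q_F)q_F - 20q_F.
Leader FOC: 128 - q_F = 0, so q_F = 128.
Then q_C = (256 - 128)/2 = 64.
Total output Q = 192, so price P = 276 - 192 = 84.

84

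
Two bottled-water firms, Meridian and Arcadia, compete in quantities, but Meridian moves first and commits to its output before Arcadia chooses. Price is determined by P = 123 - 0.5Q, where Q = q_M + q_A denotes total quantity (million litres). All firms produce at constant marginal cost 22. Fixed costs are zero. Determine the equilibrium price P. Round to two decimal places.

Solve by backward induction. Given q_M, the follower Arcadia maximises π_A = (123 - (1/2)q_M - (1/2)q_A)q_A - 22q_A.
∂π_A/∂q_A = 101 - (1/2)q_M - q_A = 0 gives the reaction function q_A = (101 - (1/2)q_M).
Meridian substitutes q_A(q_M) into its own profit: π_M = q_M(123 - (1/2)q_M - (101 - (1/2)q_M)/2) - 22q_M = (145/2 - (1/4)q_M)q_M - 22q_M.
Leader FOC: 101/2 - (1/2)q_M = 0, so q_M = 101.
Then q_A = (101 - (1/2)·101) = 101/2.
Total output Q = 303/2, so price P = 123 - (1/2)·(303/2) = 189/4.

47.25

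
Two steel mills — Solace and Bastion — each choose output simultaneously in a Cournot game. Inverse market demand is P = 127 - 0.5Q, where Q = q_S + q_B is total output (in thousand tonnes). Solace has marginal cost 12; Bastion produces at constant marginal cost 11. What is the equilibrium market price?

50

Solace's profit: π_S = (127 - 0.5Q)q_S - (12q_S). Setting ∂π_S/∂q_S = 0: 115 - q_S - (1/2)(q_B) = 0.
Bastion's first-order condition: 116 - q_B - (1/2)(q_S) = 0.
Best responses: q_S = (115 - (1/2)q_B), q_B = (116 - (1/2)q_S).
Solving the pair: q_S = 76, q_B = 78.
Total output Q = 154, so price P = 127 - (1/2)·154 = 50.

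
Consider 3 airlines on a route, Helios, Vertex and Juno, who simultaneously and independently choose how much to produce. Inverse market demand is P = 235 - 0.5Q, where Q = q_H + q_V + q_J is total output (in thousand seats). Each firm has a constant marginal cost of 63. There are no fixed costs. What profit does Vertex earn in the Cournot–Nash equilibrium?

Each firm earns π_i = (235 - 0.5Q)q_i - 63q_i.
Setting ∂π_i/∂q_i = 0 with rivals' quantities fixed: 172 - q_i - (1/2)·Σ_{j≠i} q_j = 0.
By symmetry each firm produces the same amount; substituting Σ_{j≠i} q_j = 2q_i yields q_i = 172/2 = 86.
Price P = 235 - (1/2)·258 = 106.
Vertex's profit: (106 - 63)·86 = 3698.

3698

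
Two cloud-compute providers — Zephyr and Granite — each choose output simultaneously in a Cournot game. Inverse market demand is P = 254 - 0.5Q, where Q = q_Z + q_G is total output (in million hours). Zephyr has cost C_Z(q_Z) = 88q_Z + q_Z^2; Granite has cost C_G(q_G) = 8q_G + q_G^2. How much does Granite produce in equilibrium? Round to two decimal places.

Zephyr's profit: π_Z = (254 - 0.5Q)q_Z - (88q_Z + q_Z²). Setting ∂π_Z/∂q_Z = 0: 166 - 3q_Z - (1/2)(q_G) = 0.
Granite's first-order condition: 246 - 3q_G - (1/2)(q_Z) = 0.
Rearranging gives the reaction functions q_Z = (166 - (1/2)q_G)/3 and q_G = (246 - (1/2)q_Z)/3.
Solving the pair: q_Z = 300/7, q_G = 524/7.

74.86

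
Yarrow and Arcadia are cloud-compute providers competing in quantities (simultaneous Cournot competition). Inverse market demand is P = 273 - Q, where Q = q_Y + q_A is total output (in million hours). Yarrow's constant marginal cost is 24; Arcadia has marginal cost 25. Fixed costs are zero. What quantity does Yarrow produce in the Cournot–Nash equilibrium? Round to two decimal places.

83.33

Yarrow's profit: π_Y = (273 - Q)q_Y - (24q_Y). Setting ∂π_Y/∂q_Y = 0: 249 - 2q_Y - (q_A) = 0.
Arcadia's first-order condition: 248 - 2q_A - (q_Y) = 0.
So q_Y = (249 - q_A)/2 and q_A = (248 - q_Y)/2.
Substituting one into the other gives q_Y = 250/3 and q_A = 247/3.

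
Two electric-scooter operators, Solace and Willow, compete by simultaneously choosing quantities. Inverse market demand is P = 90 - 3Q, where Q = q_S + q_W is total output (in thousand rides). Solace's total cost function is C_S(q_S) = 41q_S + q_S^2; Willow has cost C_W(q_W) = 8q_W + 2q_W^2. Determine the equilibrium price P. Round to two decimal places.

58.18

Solace's profit: π_S = (90 - 3Q)q_S - (41q_S + q_S²). Setting ∂π_S/∂q_S = 0: 49 - 8q_S - 3(q_W) = 0.
Willow's profit: π_W = (90 - 3Q)q_W - (8q_W + 2q_W²). Setting ∂π_W/∂q_W = 0: 82 - 10q_W - 3(q_S) = 0.
Rearranging gives the reaction functions q_S = (49 - 3q_W)/8 and q_W = (82 - 3q_S)/10.
Solving the pair: q_S = 244/71, q_W = 509/71.
Total output Q = 753/71, so price P = 90 - 3·(753/71) = 58.1831.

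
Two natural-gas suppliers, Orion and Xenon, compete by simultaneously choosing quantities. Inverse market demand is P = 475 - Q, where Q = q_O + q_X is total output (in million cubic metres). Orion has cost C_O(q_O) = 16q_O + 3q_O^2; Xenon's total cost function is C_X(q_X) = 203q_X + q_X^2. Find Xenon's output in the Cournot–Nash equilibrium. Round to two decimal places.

55.39

Orion's profit: π_O = (475 - Q)q_O - (16q_O + 3q_O²). Setting ∂π_O/∂q_O = 0: 459 - 8q_O - (q_X) = 0.
Xenon's first-order condition: 272 - 4q_X - (q_O) = 0.
So q_O = (459 - q_X)/8 and q_X = (272 - q_O)/4.
Substituting one into the other gives q_O = 1564/31 and q_X = 1717/31.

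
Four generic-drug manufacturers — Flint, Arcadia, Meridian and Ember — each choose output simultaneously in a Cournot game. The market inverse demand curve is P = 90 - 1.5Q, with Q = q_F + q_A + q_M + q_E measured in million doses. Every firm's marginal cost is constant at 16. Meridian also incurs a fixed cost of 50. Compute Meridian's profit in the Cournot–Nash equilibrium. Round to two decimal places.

Each firm earns π_i = (90 - 1.5Q)q_i - 16q_i.
Setting ∂π_i/∂q_i = 0 with rivals' quantities fixed: 74 - 3q_i - (3/2)·Σ_{j≠i} q_j = 0.
By symmetry each firm produces the same amount; substituting Σ_{j≠i} q_j = 3q_i yields q_i = 74/(15/2) = 148/15.
Price P = 90 - (3/2)·(592/15) = 154/5.
Meridian's profit: (154/5 - 16)·(148/15) - 50 = 96.0267.

96.03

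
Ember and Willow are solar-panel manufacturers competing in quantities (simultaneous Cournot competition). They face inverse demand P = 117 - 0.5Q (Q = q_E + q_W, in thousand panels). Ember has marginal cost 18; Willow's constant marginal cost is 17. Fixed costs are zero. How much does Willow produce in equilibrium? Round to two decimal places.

Ember's profit: π_E = (117 - 0.5Q)q_E - (18q_E). Setting ∂π_E/∂q_E = 0: 99 - q_E - (1/2)(q_W) = 0.
Willow's first-order condition: 100 - q_W - (1/2)(q_E) = 0.
Best responses: q_E = (99 - (1/2)q_W), q_W = (100 - (1/2)q_E).
Substituting one into the other gives q_E = 196/3 and q_W = 202/3.

67.33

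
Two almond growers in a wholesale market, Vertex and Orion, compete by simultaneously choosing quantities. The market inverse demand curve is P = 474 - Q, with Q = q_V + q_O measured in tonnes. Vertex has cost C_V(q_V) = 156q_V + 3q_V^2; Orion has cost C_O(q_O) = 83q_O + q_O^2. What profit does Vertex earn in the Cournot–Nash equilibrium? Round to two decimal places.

3230.64

Vertex's profit: π_V = (474 - Q)q_V - (156q_V + 3q_V²). Setting ∂π_V/∂q_V = 0: 318 - 8q_V - (q_O) = 0.
Orion's profit: π_O = (474 - Q)q_O - (83q_O + q_O²). Setting ∂π_O/∂q_O = 0: 391 - 4q_O - (q_V) = 0.
So q_V = (318 - q_O)/8 and q_O = (391 - q_V)/4.
Substituting one into the other gives q_V = 881/31 and q_O = 90.6452.
Price P = 474 - 119.0645 = 354.9355.
Vertex's profit: 354.9355·(881/31) - 156·(881/31) - 3(881/31)² = 3230.6389.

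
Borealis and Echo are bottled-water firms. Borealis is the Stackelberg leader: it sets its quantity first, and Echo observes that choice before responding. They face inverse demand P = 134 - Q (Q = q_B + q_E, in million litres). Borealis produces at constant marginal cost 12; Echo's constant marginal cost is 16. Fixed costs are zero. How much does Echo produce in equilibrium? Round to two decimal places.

27.50

Solve by backward induction. Given q_B, the follower Echo maximises π_E = (134 - q_B - q_E)q_E - 16q_E.
Setting the follower's marginal profit to zero, 118 - q_B - 2q_E = 0, i.e. q_E = (118 - q_B)/2.
Borealis substitutes q_E(q_B) into its own profit: π_B = q_B(134 - q_B - (118 - q_B)/2) - 12q_B = (75 - (1/2)q_B)q_B - 12q_B.
Maximising: ∂π_B/∂q_B = 63 - q_B = 0, giving q_B = 63.
Then q_E = (118 - 63)/2 = 55/2.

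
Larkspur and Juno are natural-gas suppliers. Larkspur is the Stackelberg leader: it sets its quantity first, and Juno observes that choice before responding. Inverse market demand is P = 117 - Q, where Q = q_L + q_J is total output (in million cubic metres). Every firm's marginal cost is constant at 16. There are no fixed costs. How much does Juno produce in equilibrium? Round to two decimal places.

25.25

The follower Juno best-responds to any q_L: π_J = (117 - Q)q_J - 16q_J.
Setting the follower's marginal profit to zero, 101 - q_L - 2q_J = 0, i.e. q_J = (101 - q_L)/2.
Larkspur substitutes q_J(q_L) into its own profit: π_L = q_L(117 - q_L - (101 - q_L)/2) - 16q_L = (133/2 - (1/2)q_L)q_L - 16q_L.
Leader FOC: 101/2 - q_L = 0, so q_L = 101/2.
Then q_J = (101 - 101/2)/2 = 101/4.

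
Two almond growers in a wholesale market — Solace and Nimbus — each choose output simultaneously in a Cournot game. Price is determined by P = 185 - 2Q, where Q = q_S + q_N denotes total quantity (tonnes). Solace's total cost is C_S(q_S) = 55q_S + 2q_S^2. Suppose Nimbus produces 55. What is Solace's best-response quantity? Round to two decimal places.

2.50

With the rival's output fixed at 55, Solace's profit is π_S = (185 - 2·55 - 2q_S)q_S - (55q_S + 2q_S²) = (75 - 2q_S)q_S - (55q_S + 2q_S²).
∂π_S/∂q_S = 20 - 8q_S = 0, so q_S = 5/2.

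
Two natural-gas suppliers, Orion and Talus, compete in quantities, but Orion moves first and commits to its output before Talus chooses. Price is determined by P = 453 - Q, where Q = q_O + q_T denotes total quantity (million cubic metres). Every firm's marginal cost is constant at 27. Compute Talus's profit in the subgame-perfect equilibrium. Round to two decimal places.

The follower Talus best-responds to any q_O: π_T = (453 - Q)q_T - 27q_T.
Setting the follower's marginal profit to zero, 426 - q_O - 2q_T = 0, i.e. q_T = (426 - q_O)/2.
The leader anticipates this reaction. Substituting into P = 453 - Q gives P = 240 - (1/2)q_O, so π_O = (240 - (1/2)q_O)q_O - 27q_O.
Leader FOC: 213 - q_O = 0, so q_O = 213.
Then q_T = (426 - 213)/2 = 213/2.
Price P = 453 - 639/2 = 267/2.
Talus's profit: (267/2 - 27)·(213/2) = 11342.2500.

11342.25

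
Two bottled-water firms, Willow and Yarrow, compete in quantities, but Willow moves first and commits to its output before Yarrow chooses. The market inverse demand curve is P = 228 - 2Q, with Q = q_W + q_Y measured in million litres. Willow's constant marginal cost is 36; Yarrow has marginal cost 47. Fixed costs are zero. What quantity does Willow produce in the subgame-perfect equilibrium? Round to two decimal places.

The follower Yarrow best-responds to any q_W: π_Y = (228 - 2Q)q_Y - 47q_Y.
Follower FOC: 181 - 2q_W - 4q_Y = 0, so q_Y(q_W) = (181 - 2q_W)/4.
The leader anticipates this reaction. Substituting into P = 228 - 2Q gives P = 275/2 - q_W, so π_W = (275/2 - q_W)q_W - 36q_W.
Maximising: ∂π_W/∂q_W = 203/2 - 2q_W = 0, giving q_W = 203/4.
Then q_Y = (181 - 2·(203/4))/4 = 159/8.

50.75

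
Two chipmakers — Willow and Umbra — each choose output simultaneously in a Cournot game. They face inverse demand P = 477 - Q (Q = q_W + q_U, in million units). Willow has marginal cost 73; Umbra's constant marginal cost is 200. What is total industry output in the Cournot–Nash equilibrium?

Willow's profit: π_W = (477 - Q)q_W - (73q_W). Setting ∂π_W/∂q_W = 0: 404 - 2q_W - (q_U) = 0.
Umbra's first-order condition: 277 - 2q_U - (q_W) = 0.
Rearranging gives the reaction functions q_W = (404 - q_U)/2 and q_U = (277 - q_W)/2.
Solving the pair: q_W = 177, q_U = 50.
Total output Q = 177 + 50 = 227.

227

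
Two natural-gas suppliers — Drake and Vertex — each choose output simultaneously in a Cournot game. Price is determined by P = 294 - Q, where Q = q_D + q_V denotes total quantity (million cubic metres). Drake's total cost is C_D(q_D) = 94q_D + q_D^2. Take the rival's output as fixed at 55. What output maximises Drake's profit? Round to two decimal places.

36.25

With the rival's output fixed at 55, Drake's profit is π_D = (294 - 55 - q_D)q_D - (94q_D + q_D²) = (239 - q_D)q_D - (94q_D + q_D²).
∂π_D/∂q_D = 145 - 4q_D = 0, so q_D = 145/4.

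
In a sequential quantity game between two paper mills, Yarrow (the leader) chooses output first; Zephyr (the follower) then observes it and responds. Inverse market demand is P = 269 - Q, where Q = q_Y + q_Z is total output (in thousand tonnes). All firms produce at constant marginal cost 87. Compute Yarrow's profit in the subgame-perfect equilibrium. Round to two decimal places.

The follower Zephyr best-responds to any q_Y: π_Z = (269 - Q)q_Z - 87q_Z.
Setting the follower's marginal profit to zero, 182 - q_Y - 2q_Z = 0, i.e. q_Z = (182 - q_Y)/2.
Yarrow substitutes q_Z(q_Y) into its own profit: π_Y = q_Y(269 - q_Y - (182 - q_Y)/2) - 87q_Y = (178 - (1/2)q_Y)q_Y - 87q_Y.
Leader FOC: 91 - q_Y = 0, so q_Y = 91.
Then q_Z = (182 - 91)/2 = 91/2.
Price P = 269 - 273/2 = 265/2.
Yarrow's profit: (265/2 - 87)·91 = 4140.5000.

4140.50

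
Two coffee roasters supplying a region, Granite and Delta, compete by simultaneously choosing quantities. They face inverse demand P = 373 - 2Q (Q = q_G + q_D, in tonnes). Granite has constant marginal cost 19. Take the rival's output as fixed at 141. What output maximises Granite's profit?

18

With the rival's output fixed at 141, Granite's profit is π_G = (373 - 2·141 - 2q_G)q_G - (19q_G) = (91 - 2q_G)q_G - (19q_G).
∂π_G/∂q_G = 72 - 4q_G = 0, so q_G = 18.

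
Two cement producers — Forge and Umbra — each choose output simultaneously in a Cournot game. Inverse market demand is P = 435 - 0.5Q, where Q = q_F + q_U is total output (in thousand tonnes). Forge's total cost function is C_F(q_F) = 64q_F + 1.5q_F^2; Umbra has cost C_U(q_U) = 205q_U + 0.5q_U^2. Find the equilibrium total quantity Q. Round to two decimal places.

Forge's profit: π_F = (435 - 0.5Q)q_F - (64q_F + (3/2)q_F²). Setting ∂π_F/∂q_F = 0: 371 - 4q_F - (1/2)(q_U) = 0.
Umbra's profit: π_U = (435 - 0.5Q)q_U - (205q_U + (1/2)q_U²). Setting ∂π_U/∂q_U = 0: 230 - 2q_U - (1/2)(q_F) = 0.
Rearranging gives the reaction functions q_F = (371 - (1/2)q_U)/4 and q_U = (230 - (1/2)q_F)/2.
Substituting one into the other gives q_F = 80.9032 and q_U = 94.7742.
Total output Q = 80.9032 + 94.7742 = 175.6774.

175.68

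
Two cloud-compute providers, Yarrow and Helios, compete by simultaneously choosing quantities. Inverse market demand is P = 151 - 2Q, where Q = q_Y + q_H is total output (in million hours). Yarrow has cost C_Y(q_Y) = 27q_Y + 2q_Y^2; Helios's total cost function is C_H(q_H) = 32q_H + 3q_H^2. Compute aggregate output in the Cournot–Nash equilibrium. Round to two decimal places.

Yarrow's profit: π_Y = (151 - 2Q)q_Y - (27q_Y + 2q_Y²). Setting ∂π_Y/∂q_Y = 0: 124 - 8q_Y - 2(q_H) = 0.
Helios's profit: π_H = (151 - 2Q)q_H - (32q_H + 3q_H²). Setting ∂π_H/∂q_H = 0: 119 - 10q_H - 2(q_Y) = 0.
Rearranging gives the reaction functions q_Y = (124 - 2q_H)/8 and q_H = (119 - 2q_Y)/10.
Solving the pair: q_Y = 501/38, q_H = 176/19.
Total output Q = 501/38 + 176/19 = 853/38.

22.45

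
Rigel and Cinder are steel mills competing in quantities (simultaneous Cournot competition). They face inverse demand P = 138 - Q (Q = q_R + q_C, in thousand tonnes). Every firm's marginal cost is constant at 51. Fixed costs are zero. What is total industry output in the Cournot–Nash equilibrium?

58

A representative firm's profit is π_i = q_i(138 - Q) - 51q_i.
First-order condition (treating rivals' output as given): 87 - 2q_i - q_j = 0.
With identical firms every q_j equals q_i, so q_j = q_i and 87 = 3q_i, giving q_i = 29.
Total output Q = 29 + 29 = 58.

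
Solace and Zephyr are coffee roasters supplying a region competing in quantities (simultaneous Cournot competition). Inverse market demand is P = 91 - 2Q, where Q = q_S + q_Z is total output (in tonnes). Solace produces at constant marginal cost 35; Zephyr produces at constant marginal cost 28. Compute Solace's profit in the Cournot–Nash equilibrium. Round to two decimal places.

133.39

Solace's profit: π_S = (91 - 2Q)q_S - (35q_S). Setting ∂π_S/∂q_S = 0: 56 - 4q_S - 2(q_Z) = 0.
Zephyr's first-order condition: 63 - 4q_Z - 2(q_S) = 0.
Best responses: q_S = (56 - 2q_Z)/4, q_Z = (63 - 2q_S)/4.
Solving the pair: q_S = 49/6, q_Z = 35/3.
Price P = 91 - 2·(119/6) = 154/3.
Solace's profit: (154/3 - 35)·(49/6) = 133.3889.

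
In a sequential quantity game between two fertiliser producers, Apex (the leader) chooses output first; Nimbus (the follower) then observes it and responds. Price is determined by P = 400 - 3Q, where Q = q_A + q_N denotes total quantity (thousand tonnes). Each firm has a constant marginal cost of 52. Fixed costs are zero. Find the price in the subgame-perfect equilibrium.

139

Solve by backward induction. Given q_A, the follower Nimbus maximises π_N = (400 - 3q_A - 3q_N)q_N - 52q_N.
Setting the follower's marginal profit to zero, 348 - 3q_A - 6q_N = 0, i.e. q_N = (348 - 3q_A)/6.
The leader anticipates this reaction. Substituting into P = 400 - 3Q gives P = 226 - (3/2)q_A, so π_A = (226 - (3/2)q_A)q_A - 52q_A.
Maximising: ∂π_A/∂q_A = 174 - 3q_A = 0, giving q_A = 58.
Then q_N = (348 - 3·58)/6 = 29.
Total output Q = 87, so price P = 400 - 3·87 = 139.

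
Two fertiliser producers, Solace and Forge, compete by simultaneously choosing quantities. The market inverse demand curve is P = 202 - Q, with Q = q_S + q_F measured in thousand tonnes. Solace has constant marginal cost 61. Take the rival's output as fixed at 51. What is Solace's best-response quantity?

With the rival's output fixed at 51, Solace's profit is π_S = (202 - 51 - q_S)q_S - (61q_S) = (151 - q_S)q_S - (61q_S).
∂π_S/∂q_S = 90 - 2q_S = 0, so q_S = 45.

45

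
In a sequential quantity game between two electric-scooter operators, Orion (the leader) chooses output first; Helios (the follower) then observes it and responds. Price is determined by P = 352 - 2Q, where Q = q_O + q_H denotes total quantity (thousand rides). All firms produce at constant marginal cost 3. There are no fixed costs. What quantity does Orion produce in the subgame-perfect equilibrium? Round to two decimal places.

87.25

Solve by backward induction. Given q_O, the follower Helios maximises π_H = (352 - 2q_O - 2q_H)q_H - 3q_H.
∂π_H/∂q_H = 349 - 2q_O - 4q_H = 0 gives the reaction function q_H = (349 - 2q_O)/4.
The leader anticipates this reaction. Substituting into P = 352 - 2Q gives P = 355/2 - q_O, so π_O = (355/2 - q_O)q_O - 3q_O.
Leader FOC: 349/2 - 2q_O = 0, so q_O = 349/4.
Then q_H = (349 - 2·(349/4))/4 = 349/8.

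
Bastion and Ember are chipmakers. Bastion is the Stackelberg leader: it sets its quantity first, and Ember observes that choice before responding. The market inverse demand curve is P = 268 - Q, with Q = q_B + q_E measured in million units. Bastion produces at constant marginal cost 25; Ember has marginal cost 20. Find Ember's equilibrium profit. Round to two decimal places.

4160.25

Solve by backward induction. Given q_B, the follower Ember maximises π_E = (268 - q_B - q_E)q_E - 20q_E.
Follower FOC: 248 - q_B - 2q_E = 0, so q_E(q_B) = (248 - q_B)/2.
The leader anticipates this reaction. Substituting into P = 268 - Q gives P = 144 - (1/2)q_B, so π_B = (144 - (1/2)q_B)q_B - 25q_B.
Leader FOC: 119 - q_B = 0, so q_B = 119.
Then q_E = (248 - 119)/2 = 129/2.
Price P = 268 - 367/2 = 169/2.
Ember's profit: (169/2 - 20)·(129/2) = 4160.2500.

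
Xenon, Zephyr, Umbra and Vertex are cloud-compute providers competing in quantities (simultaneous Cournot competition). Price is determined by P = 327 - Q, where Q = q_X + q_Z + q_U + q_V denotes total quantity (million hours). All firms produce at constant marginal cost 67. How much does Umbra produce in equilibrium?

Each firm earns π_i = (327 - Q)q_i - 67q_i.
Setting ∂π_i/∂q_i = 0 with rivals' quantities fixed: 260 - 2q_i - Σ_{j≠i} q_j = 0.
With identical firms every q_j equals q_i, so Σ_{j≠i} q_j = 3q_i and 260 = 5q_i, giving q_i = 52.

52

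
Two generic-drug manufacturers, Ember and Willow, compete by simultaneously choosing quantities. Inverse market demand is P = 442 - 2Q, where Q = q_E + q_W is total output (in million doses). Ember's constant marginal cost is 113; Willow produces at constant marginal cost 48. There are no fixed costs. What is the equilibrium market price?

201

Ember's profit: π_E = (442 - 2Q)q_E - (113q_E). Setting ∂π_E/∂q_E = 0: 329 - 4q_E - 2(q_W) = 0.
Willow's first-order condition: 394 - 4q_W - 2(q_E) = 0.
Best responses: q_E = (329 - 2q_W)/4, q_W = (394 - 2q_E)/4.
Solving the pair: q_E = 44, q_W = 153/2.
Total output Q = 241/2, so price P = 442 - 2·(241/2) = 201.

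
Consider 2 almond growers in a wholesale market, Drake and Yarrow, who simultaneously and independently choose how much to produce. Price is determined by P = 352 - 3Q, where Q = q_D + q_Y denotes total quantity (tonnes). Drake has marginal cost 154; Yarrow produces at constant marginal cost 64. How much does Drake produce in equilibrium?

12

Drake's profit: π_D = (352 - 3Q)q_D - (154q_D). Setting ∂π_D/∂q_D = 0: 198 - 6q_D - 3(q_Y) = 0.
Yarrow's first-order condition: 288 - 6q_Y - 3(q_D) = 0.
Rearranging gives the reaction functions q_D = (198 - 3q_Y)/6 and q_Y = (288 - 3q_D)/6.
Solving the pair: q_D = 12, q_Y = 42.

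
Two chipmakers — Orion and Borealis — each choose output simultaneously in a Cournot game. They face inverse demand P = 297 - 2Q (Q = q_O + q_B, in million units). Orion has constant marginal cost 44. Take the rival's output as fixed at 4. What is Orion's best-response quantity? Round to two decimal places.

With the rival's output fixed at 4, Orion's profit is π_O = (297 - 2·4 - 2q_O)q_O - (44q_O) = (289 - 2q_O)q_O - (44q_O).
∂π_O/∂q_O = 245 - 4q_O = 0, so q_O = 245/4.

61.25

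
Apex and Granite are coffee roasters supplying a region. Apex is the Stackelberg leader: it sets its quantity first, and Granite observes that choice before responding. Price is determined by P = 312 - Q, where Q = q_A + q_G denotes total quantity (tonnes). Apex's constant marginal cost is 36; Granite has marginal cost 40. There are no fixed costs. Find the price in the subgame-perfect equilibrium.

106

Solve by backward induction. Given q_A, the follower Granite maximises π_G = (312 - q_A - q_G)q_G - 40q_G.
∂π_G/∂q_G = 272 - q_A - 2q_G = 0 gives the reaction function q_G = (272 - q_A)/2.
Apex substitutes q_G(q_A) into its own profit: π_A = q_A(312 - q_A - (272 - q_A)/2) - 36q_A = (176 - (1/2)q_A)q_A - 36q_A.
Maximising: ∂π_A/∂q_A = 140 - q_A = 0, giving q_A = 140.
Then q_G = (272 - 140)/2 = 66.
Total output Q = 206, so price P = 312 - 206 = 106.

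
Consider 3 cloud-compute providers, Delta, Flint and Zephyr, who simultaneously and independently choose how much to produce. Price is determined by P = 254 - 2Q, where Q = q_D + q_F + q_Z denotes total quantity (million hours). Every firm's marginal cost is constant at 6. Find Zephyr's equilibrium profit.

A representative firm's profit is π_i = q_i(254 - 2Q) - 6q_i.
First-order condition (treating rivals' output as given): 248 - 4q_i - 2·Σ_{j≠i} q_j = 0.
With identical firms every q_j equals q_i, so Σ_{j≠i} q_j = 2q_i and 248 = 8q_i, giving q_i = 31.
Price P = 254 - 2·93 = 68.
Zephyr's profit: (68 - 6)·31 = 1922.

1922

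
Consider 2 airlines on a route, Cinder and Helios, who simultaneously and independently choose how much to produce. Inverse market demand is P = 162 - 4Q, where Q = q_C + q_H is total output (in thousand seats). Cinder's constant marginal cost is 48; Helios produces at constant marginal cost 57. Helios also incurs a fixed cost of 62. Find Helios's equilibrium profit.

Cinder's profit: π_C = (162 - 4Q)q_C - (48q_C). Setting ∂π_C/∂q_C = 0: 114 - 8q_C - 4(q_H) = 0.
Helios's profit: π_H = (162 - 4Q)q_H - (57q_H). Setting ∂π_H/∂q_H = 0: 105 - 8q_H - 4(q_C) = 0.
Rearranging gives the reaction functions q_C = (114 - 4q_H)/8 and q_H = (105 - 4q_C)/8.
Solving the pair: q_C = 41/4, q_H = 8.
Price P = 162 - 4·(73/4) = 89.
Helios's profit: (89 - 57)·8 - 62 = 194.

194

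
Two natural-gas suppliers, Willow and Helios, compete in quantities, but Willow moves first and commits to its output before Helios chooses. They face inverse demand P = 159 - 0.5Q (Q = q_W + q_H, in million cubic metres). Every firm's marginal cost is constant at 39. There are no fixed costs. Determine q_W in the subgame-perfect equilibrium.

The follower Helios best-responds to any q_W: π_H = (159 - 0.5Q)q_H - 39q_H.
Setting the follower's marginal profit to zero, 120 - (1/2)q_W - q_H = 0, i.e. q_H = (120 - (1/2)q_W).
Willow substitutes q_H(q_W) into its own profit: π_W = q_W(159 - (1/2)q_W - (120 - (1/2)q_W)/2) - 39q_W = (99 - (1/4)q_W)q_W - 39q_W.
Maximising: ∂π_W/∂q_W = 60 - (1/2)q_W = 0, giving q_W = 120.
Then q_H = (120 - (1/2)·120) = 60.

120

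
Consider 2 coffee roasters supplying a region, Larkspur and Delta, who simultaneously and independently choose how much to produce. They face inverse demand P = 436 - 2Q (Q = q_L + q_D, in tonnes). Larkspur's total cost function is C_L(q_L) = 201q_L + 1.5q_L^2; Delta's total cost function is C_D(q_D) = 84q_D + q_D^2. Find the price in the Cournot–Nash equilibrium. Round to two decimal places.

Larkspur's profit: π_L = (436 - 2Q)q_L - (201q_L + (3/2)q_L²). Setting ∂π_L/∂q_L = 0: 235 - 7q_L - 2(q_D) = 0.
Delta's first-order condition: 352 - 6q_D - 2(q_L) = 0.
Best responses: q_L = (235 - 2q_D)/7, q_D = (352 - 2q_L)/6.
Substituting one into the other gives q_L = 353/19 and q_D = 997/19.
Total output Q = 1350/19, so price P = 436 - 2·(1350/19) = 293.8947.

293.89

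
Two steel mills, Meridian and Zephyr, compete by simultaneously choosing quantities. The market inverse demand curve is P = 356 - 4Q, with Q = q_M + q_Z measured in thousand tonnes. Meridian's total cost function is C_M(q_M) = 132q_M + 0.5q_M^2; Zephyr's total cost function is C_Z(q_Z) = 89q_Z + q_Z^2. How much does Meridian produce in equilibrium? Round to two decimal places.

Meridian's profit: π_M = (356 - 4Q)q_M - (132q_M + (1/2)q_M²). Setting ∂π_M/∂q_M = 0: 224 - 9q_M - 4(q_Z) = 0.
Zephyr's profit: π_Z = (356 - 4Q)q_Z - (89q_Z + q_Z²). Setting ∂π_Z/∂q_Z = 0: 267 - 10q_Z - 4(q_M) = 0.
So q_M = (224 - 4q_Z)/9 and q_Z = (267 - 4q_M)/10.
Solving the pair: q_M = 586/37, q_Z = 1507/74.

15.84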